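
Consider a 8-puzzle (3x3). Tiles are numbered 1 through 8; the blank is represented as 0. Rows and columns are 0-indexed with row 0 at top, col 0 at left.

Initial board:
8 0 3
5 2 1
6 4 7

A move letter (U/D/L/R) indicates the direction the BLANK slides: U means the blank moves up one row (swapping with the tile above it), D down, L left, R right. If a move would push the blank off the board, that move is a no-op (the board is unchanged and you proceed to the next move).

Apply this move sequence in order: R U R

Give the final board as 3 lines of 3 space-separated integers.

After move 1 (R):
8 3 0
5 2 1
6 4 7

After move 2 (U):
8 3 0
5 2 1
6 4 7

After move 3 (R):
8 3 0
5 2 1
6 4 7

Answer: 8 3 0
5 2 1
6 4 7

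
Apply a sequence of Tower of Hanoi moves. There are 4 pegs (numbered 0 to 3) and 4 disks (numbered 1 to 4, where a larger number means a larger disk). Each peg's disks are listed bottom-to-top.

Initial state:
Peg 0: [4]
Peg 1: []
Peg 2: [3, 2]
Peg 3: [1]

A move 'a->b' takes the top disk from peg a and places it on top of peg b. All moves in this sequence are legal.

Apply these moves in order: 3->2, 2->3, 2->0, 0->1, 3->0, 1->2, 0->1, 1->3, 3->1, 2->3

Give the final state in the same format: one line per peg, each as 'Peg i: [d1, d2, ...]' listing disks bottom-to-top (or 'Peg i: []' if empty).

Answer: Peg 0: [4]
Peg 1: [1]
Peg 2: [3]
Peg 3: [2]

Derivation:
After move 1 (3->2):
Peg 0: [4]
Peg 1: []
Peg 2: [3, 2, 1]
Peg 3: []

After move 2 (2->3):
Peg 0: [4]
Peg 1: []
Peg 2: [3, 2]
Peg 3: [1]

After move 3 (2->0):
Peg 0: [4, 2]
Peg 1: []
Peg 2: [3]
Peg 3: [1]

After move 4 (0->1):
Peg 0: [4]
Peg 1: [2]
Peg 2: [3]
Peg 3: [1]

After move 5 (3->0):
Peg 0: [4, 1]
Peg 1: [2]
Peg 2: [3]
Peg 3: []

After move 6 (1->2):
Peg 0: [4, 1]
Peg 1: []
Peg 2: [3, 2]
Peg 3: []

After move 7 (0->1):
Peg 0: [4]
Peg 1: [1]
Peg 2: [3, 2]
Peg 3: []

After move 8 (1->3):
Peg 0: [4]
Peg 1: []
Peg 2: [3, 2]
Peg 3: [1]

After move 9 (3->1):
Peg 0: [4]
Peg 1: [1]
Peg 2: [3, 2]
Peg 3: []

After move 10 (2->3):
Peg 0: [4]
Peg 1: [1]
Peg 2: [3]
Peg 3: [2]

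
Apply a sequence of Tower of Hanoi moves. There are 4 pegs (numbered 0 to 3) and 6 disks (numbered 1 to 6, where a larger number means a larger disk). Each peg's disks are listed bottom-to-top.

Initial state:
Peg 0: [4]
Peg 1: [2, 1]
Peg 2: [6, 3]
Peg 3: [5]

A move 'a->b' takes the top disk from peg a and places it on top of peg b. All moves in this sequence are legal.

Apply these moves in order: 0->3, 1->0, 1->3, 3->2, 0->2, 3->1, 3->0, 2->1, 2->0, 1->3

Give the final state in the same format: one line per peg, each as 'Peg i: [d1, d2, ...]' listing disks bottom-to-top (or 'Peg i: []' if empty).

Answer: Peg 0: [5, 2]
Peg 1: [4]
Peg 2: [6, 3]
Peg 3: [1]

Derivation:
After move 1 (0->3):
Peg 0: []
Peg 1: [2, 1]
Peg 2: [6, 3]
Peg 3: [5, 4]

After move 2 (1->0):
Peg 0: [1]
Peg 1: [2]
Peg 2: [6, 3]
Peg 3: [5, 4]

After move 3 (1->3):
Peg 0: [1]
Peg 1: []
Peg 2: [6, 3]
Peg 3: [5, 4, 2]

After move 4 (3->2):
Peg 0: [1]
Peg 1: []
Peg 2: [6, 3, 2]
Peg 3: [5, 4]

After move 5 (0->2):
Peg 0: []
Peg 1: []
Peg 2: [6, 3, 2, 1]
Peg 3: [5, 4]

After move 6 (3->1):
Peg 0: []
Peg 1: [4]
Peg 2: [6, 3, 2, 1]
Peg 3: [5]

After move 7 (3->0):
Peg 0: [5]
Peg 1: [4]
Peg 2: [6, 3, 2, 1]
Peg 3: []

After move 8 (2->1):
Peg 0: [5]
Peg 1: [4, 1]
Peg 2: [6, 3, 2]
Peg 3: []

After move 9 (2->0):
Peg 0: [5, 2]
Peg 1: [4, 1]
Peg 2: [6, 3]
Peg 3: []

After move 10 (1->3):
Peg 0: [5, 2]
Peg 1: [4]
Peg 2: [6, 3]
Peg 3: [1]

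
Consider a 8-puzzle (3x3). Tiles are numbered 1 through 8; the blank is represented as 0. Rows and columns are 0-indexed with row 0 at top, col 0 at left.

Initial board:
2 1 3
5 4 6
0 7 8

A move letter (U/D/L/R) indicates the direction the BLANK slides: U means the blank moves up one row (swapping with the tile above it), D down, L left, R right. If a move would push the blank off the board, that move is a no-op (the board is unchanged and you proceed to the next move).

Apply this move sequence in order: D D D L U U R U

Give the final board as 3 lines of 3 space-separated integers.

Answer: 1 0 3
2 4 6
5 7 8

Derivation:
After move 1 (D):
2 1 3
5 4 6
0 7 8

After move 2 (D):
2 1 3
5 4 6
0 7 8

After move 3 (D):
2 1 3
5 4 6
0 7 8

After move 4 (L):
2 1 3
5 4 6
0 7 8

After move 5 (U):
2 1 3
0 4 6
5 7 8

After move 6 (U):
0 1 3
2 4 6
5 7 8

After move 7 (R):
1 0 3
2 4 6
5 7 8

After move 8 (U):
1 0 3
2 4 6
5 7 8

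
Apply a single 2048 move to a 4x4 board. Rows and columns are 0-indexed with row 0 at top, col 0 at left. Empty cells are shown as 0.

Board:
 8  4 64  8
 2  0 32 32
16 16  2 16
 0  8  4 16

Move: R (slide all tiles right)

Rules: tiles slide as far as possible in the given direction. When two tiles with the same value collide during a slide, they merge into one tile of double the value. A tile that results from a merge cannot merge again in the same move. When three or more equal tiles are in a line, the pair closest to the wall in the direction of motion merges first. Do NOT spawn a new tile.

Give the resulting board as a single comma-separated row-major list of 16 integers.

Slide right:
row 0: [8, 4, 64, 8] -> [8, 4, 64, 8]
row 1: [2, 0, 32, 32] -> [0, 0, 2, 64]
row 2: [16, 16, 2, 16] -> [0, 32, 2, 16]
row 3: [0, 8, 4, 16] -> [0, 8, 4, 16]

Answer: 8, 4, 64, 8, 0, 0, 2, 64, 0, 32, 2, 16, 0, 8, 4, 16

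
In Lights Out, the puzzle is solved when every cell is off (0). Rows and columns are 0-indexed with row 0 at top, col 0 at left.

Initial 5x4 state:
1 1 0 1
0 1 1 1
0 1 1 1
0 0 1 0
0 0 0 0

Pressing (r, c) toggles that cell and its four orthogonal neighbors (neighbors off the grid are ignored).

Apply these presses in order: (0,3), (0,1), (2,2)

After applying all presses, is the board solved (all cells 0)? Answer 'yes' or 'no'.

After press 1 at (0,3):
1 1 1 0
0 1 1 0
0 1 1 1
0 0 1 0
0 0 0 0

After press 2 at (0,1):
0 0 0 0
0 0 1 0
0 1 1 1
0 0 1 0
0 0 0 0

After press 3 at (2,2):
0 0 0 0
0 0 0 0
0 0 0 0
0 0 0 0
0 0 0 0

Lights still on: 0

Answer: yes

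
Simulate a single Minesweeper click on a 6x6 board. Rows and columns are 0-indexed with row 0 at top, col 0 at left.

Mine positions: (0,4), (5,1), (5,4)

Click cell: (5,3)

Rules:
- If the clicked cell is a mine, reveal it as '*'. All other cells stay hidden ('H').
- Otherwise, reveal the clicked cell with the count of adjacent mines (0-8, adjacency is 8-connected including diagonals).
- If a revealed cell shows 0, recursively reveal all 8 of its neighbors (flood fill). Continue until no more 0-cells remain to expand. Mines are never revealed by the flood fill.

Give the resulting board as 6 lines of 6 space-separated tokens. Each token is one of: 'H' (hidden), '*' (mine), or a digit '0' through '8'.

H H H H H H
H H H H H H
H H H H H H
H H H H H H
H H H H H H
H H H 1 H H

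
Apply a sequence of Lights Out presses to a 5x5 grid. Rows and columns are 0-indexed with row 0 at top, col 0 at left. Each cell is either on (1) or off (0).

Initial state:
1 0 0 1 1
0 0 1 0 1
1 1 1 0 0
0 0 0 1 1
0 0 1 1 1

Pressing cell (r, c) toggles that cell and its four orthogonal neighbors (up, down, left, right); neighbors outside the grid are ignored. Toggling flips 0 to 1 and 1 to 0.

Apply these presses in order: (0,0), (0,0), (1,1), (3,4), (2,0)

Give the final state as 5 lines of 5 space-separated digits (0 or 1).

After press 1 at (0,0):
0 1 0 1 1
1 0 1 0 1
1 1 1 0 0
0 0 0 1 1
0 0 1 1 1

After press 2 at (0,0):
1 0 0 1 1
0 0 1 0 1
1 1 1 0 0
0 0 0 1 1
0 0 1 1 1

After press 3 at (1,1):
1 1 0 1 1
1 1 0 0 1
1 0 1 0 0
0 0 0 1 1
0 0 1 1 1

After press 4 at (3,4):
1 1 0 1 1
1 1 0 0 1
1 0 1 0 1
0 0 0 0 0
0 0 1 1 0

After press 5 at (2,0):
1 1 0 1 1
0 1 0 0 1
0 1 1 0 1
1 0 0 0 0
0 0 1 1 0

Answer: 1 1 0 1 1
0 1 0 0 1
0 1 1 0 1
1 0 0 0 0
0 0 1 1 0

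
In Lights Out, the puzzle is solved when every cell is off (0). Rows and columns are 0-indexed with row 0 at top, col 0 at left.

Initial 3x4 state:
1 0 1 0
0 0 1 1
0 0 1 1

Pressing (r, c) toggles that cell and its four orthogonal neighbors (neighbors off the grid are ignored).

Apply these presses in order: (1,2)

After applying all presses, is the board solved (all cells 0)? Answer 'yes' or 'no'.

After press 1 at (1,2):
1 0 0 0
0 1 0 0
0 0 0 1

Lights still on: 3

Answer: no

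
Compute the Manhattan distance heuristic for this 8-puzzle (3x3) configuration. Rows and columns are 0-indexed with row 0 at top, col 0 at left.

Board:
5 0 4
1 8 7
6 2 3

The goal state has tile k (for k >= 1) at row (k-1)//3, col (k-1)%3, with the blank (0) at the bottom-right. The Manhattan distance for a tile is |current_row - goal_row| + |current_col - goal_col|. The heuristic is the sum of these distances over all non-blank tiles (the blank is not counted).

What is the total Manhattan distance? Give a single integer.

Answer: 17

Derivation:
Tile 5: at (0,0), goal (1,1), distance |0-1|+|0-1| = 2
Tile 4: at (0,2), goal (1,0), distance |0-1|+|2-0| = 3
Tile 1: at (1,0), goal (0,0), distance |1-0|+|0-0| = 1
Tile 8: at (1,1), goal (2,1), distance |1-2|+|1-1| = 1
Tile 7: at (1,2), goal (2,0), distance |1-2|+|2-0| = 3
Tile 6: at (2,0), goal (1,2), distance |2-1|+|0-2| = 3
Tile 2: at (2,1), goal (0,1), distance |2-0|+|1-1| = 2
Tile 3: at (2,2), goal (0,2), distance |2-0|+|2-2| = 2
Sum: 2 + 3 + 1 + 1 + 3 + 3 + 2 + 2 = 17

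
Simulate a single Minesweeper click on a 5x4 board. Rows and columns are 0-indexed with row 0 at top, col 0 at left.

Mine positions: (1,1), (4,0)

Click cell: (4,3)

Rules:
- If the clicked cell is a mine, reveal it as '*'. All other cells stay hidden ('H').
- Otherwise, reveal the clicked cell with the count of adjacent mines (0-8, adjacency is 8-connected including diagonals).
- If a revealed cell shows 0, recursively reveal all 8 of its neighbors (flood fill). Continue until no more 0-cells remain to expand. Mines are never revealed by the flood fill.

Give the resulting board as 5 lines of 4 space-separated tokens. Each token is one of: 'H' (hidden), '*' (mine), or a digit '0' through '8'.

H H 1 0
H H 1 0
H 1 1 0
H 1 0 0
H 1 0 0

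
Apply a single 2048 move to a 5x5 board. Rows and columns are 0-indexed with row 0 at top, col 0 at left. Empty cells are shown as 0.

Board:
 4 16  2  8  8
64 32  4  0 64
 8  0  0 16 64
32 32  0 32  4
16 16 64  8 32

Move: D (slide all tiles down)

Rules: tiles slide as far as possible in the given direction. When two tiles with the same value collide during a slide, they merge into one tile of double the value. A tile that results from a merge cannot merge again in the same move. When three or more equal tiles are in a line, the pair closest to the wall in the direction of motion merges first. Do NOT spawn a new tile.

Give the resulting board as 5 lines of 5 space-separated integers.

Slide down:
col 0: [4, 64, 8, 32, 16] -> [4, 64, 8, 32, 16]
col 1: [16, 32, 0, 32, 16] -> [0, 0, 16, 64, 16]
col 2: [2, 4, 0, 0, 64] -> [0, 0, 2, 4, 64]
col 3: [8, 0, 16, 32, 8] -> [0, 8, 16, 32, 8]
col 4: [8, 64, 64, 4, 32] -> [0, 8, 128, 4, 32]

Answer:   4   0   0   0   0
 64   0   0   8   8
  8  16   2  16 128
 32  64   4  32   4
 16  16  64   8  32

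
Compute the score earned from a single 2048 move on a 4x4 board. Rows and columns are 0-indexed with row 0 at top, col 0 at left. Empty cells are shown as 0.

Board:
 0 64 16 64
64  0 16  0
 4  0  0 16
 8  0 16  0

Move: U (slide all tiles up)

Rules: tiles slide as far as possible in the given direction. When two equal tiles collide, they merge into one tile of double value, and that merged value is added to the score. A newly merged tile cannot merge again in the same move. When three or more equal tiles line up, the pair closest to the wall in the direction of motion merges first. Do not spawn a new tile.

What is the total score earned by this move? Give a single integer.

Answer: 32

Derivation:
Slide up:
col 0: [0, 64, 4, 8] -> [64, 4, 8, 0]  score +0 (running 0)
col 1: [64, 0, 0, 0] -> [64, 0, 0, 0]  score +0 (running 0)
col 2: [16, 16, 0, 16] -> [32, 16, 0, 0]  score +32 (running 32)
col 3: [64, 0, 16, 0] -> [64, 16, 0, 0]  score +0 (running 32)
Board after move:
64 64 32 64
 4  0 16 16
 8  0  0  0
 0  0  0  0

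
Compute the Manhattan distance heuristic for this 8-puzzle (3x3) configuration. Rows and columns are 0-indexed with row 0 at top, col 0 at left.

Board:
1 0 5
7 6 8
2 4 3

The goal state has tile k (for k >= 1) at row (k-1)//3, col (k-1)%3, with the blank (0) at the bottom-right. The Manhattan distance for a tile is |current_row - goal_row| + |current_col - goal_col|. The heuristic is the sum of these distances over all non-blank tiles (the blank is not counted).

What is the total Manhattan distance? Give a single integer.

Tile 1: at (0,0), goal (0,0), distance |0-0|+|0-0| = 0
Tile 5: at (0,2), goal (1,1), distance |0-1|+|2-1| = 2
Tile 7: at (1,0), goal (2,0), distance |1-2|+|0-0| = 1
Tile 6: at (1,1), goal (1,2), distance |1-1|+|1-2| = 1
Tile 8: at (1,2), goal (2,1), distance |1-2|+|2-1| = 2
Tile 2: at (2,0), goal (0,1), distance |2-0|+|0-1| = 3
Tile 4: at (2,1), goal (1,0), distance |2-1|+|1-0| = 2
Tile 3: at (2,2), goal (0,2), distance |2-0|+|2-2| = 2
Sum: 0 + 2 + 1 + 1 + 2 + 3 + 2 + 2 = 13

Answer: 13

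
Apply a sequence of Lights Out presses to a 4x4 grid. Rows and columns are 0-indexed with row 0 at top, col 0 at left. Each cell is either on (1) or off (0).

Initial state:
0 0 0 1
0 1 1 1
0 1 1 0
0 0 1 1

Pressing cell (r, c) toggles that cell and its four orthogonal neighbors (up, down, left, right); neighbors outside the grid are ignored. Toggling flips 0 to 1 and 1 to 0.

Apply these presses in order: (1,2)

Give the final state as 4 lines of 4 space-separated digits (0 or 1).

Answer: 0 0 1 1
0 0 0 0
0 1 0 0
0 0 1 1

Derivation:
After press 1 at (1,2):
0 0 1 1
0 0 0 0
0 1 0 0
0 0 1 1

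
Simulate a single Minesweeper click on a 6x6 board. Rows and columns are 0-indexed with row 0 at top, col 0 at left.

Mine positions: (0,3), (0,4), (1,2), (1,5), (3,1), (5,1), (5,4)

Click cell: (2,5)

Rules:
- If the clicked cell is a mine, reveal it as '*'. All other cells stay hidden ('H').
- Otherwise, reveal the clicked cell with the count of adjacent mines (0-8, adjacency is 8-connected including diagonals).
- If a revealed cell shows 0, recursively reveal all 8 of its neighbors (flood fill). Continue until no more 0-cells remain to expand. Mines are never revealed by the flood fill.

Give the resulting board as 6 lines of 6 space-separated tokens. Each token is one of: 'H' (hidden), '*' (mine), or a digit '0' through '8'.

H H H H H H
H H H H H H
H H H H H 1
H H H H H H
H H H H H H
H H H H H H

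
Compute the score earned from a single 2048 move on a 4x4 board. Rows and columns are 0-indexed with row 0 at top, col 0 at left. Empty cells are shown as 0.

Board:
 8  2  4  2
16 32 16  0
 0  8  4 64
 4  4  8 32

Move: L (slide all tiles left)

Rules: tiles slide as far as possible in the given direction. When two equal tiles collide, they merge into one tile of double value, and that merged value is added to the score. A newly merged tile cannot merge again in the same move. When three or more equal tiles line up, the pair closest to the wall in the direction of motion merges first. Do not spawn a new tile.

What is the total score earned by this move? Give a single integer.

Answer: 8

Derivation:
Slide left:
row 0: [8, 2, 4, 2] -> [8, 2, 4, 2]  score +0 (running 0)
row 1: [16, 32, 16, 0] -> [16, 32, 16, 0]  score +0 (running 0)
row 2: [0, 8, 4, 64] -> [8, 4, 64, 0]  score +0 (running 0)
row 3: [4, 4, 8, 32] -> [8, 8, 32, 0]  score +8 (running 8)
Board after move:
 8  2  4  2
16 32 16  0
 8  4 64  0
 8  8 32  0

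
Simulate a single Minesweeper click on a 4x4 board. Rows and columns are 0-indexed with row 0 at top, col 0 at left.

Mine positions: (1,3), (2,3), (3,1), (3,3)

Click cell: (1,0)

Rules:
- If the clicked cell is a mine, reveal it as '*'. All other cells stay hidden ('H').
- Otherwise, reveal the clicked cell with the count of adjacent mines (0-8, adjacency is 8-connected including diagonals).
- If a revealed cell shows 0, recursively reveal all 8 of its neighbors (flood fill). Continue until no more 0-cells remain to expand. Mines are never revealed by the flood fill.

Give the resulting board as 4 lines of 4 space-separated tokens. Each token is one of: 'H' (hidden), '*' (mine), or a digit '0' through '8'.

0 0 1 H
0 0 2 H
1 1 4 H
H H H H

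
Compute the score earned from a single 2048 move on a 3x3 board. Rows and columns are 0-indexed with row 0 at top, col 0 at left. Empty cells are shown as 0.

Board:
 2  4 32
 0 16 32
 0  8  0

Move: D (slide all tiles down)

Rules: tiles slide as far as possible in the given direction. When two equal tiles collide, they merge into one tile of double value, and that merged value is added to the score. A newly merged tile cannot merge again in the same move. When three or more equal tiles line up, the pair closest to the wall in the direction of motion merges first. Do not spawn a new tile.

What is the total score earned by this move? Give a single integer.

Answer: 64

Derivation:
Slide down:
col 0: [2, 0, 0] -> [0, 0, 2]  score +0 (running 0)
col 1: [4, 16, 8] -> [4, 16, 8]  score +0 (running 0)
col 2: [32, 32, 0] -> [0, 0, 64]  score +64 (running 64)
Board after move:
 0  4  0
 0 16  0
 2  8 64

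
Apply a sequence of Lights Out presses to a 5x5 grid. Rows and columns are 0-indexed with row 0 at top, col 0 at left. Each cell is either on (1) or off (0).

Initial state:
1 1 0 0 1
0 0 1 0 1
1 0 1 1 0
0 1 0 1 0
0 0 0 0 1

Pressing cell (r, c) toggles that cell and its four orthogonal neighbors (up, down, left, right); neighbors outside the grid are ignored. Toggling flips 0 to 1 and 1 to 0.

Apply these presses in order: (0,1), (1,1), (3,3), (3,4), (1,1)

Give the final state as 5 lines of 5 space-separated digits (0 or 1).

Answer: 0 0 1 0 1
0 1 1 0 1
1 0 1 0 1
0 1 1 1 0
0 0 0 1 0

Derivation:
After press 1 at (0,1):
0 0 1 0 1
0 1 1 0 1
1 0 1 1 0
0 1 0 1 0
0 0 0 0 1

After press 2 at (1,1):
0 1 1 0 1
1 0 0 0 1
1 1 1 1 0
0 1 0 1 0
0 0 0 0 1

After press 3 at (3,3):
0 1 1 0 1
1 0 0 0 1
1 1 1 0 0
0 1 1 0 1
0 0 0 1 1

After press 4 at (3,4):
0 1 1 0 1
1 0 0 0 1
1 1 1 0 1
0 1 1 1 0
0 0 0 1 0

After press 5 at (1,1):
0 0 1 0 1
0 1 1 0 1
1 0 1 0 1
0 1 1 1 0
0 0 0 1 0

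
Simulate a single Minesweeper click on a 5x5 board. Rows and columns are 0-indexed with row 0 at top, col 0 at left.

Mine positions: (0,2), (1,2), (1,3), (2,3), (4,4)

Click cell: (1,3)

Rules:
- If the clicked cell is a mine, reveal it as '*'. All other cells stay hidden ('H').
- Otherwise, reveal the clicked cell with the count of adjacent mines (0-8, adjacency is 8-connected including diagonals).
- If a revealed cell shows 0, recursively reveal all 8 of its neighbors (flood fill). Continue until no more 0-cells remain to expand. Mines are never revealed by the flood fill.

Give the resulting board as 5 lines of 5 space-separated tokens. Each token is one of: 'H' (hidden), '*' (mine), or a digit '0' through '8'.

H H H H H
H H H * H
H H H H H
H H H H H
H H H H H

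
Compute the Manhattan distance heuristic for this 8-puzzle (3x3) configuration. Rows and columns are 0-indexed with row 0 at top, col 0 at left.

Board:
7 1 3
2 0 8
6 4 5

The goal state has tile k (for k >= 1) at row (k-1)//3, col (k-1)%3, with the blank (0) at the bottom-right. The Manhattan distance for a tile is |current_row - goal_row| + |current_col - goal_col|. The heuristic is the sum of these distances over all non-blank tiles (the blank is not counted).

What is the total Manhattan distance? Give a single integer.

Answer: 14

Derivation:
Tile 7: at (0,0), goal (2,0), distance |0-2|+|0-0| = 2
Tile 1: at (0,1), goal (0,0), distance |0-0|+|1-0| = 1
Tile 3: at (0,2), goal (0,2), distance |0-0|+|2-2| = 0
Tile 2: at (1,0), goal (0,1), distance |1-0|+|0-1| = 2
Tile 8: at (1,2), goal (2,1), distance |1-2|+|2-1| = 2
Tile 6: at (2,0), goal (1,2), distance |2-1|+|0-2| = 3
Tile 4: at (2,1), goal (1,0), distance |2-1|+|1-0| = 2
Tile 5: at (2,2), goal (1,1), distance |2-1|+|2-1| = 2
Sum: 2 + 1 + 0 + 2 + 2 + 3 + 2 + 2 = 14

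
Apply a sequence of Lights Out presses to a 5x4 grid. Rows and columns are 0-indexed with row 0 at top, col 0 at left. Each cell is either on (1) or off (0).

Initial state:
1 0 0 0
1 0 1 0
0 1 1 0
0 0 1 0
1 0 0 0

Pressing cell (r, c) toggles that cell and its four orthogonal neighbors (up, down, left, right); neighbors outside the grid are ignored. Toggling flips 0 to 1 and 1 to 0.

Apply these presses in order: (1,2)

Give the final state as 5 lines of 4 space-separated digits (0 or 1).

Answer: 1 0 1 0
1 1 0 1
0 1 0 0
0 0 1 0
1 0 0 0

Derivation:
After press 1 at (1,2):
1 0 1 0
1 1 0 1
0 1 0 0
0 0 1 0
1 0 0 0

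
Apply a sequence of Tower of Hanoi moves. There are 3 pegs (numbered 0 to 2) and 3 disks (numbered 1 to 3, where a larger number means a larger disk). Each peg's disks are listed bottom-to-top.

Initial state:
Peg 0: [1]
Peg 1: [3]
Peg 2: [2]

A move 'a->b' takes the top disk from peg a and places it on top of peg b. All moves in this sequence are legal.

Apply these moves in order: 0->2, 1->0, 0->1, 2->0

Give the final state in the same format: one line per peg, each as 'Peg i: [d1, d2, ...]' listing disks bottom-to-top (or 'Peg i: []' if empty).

After move 1 (0->2):
Peg 0: []
Peg 1: [3]
Peg 2: [2, 1]

After move 2 (1->0):
Peg 0: [3]
Peg 1: []
Peg 2: [2, 1]

After move 3 (0->1):
Peg 0: []
Peg 1: [3]
Peg 2: [2, 1]

After move 4 (2->0):
Peg 0: [1]
Peg 1: [3]
Peg 2: [2]

Answer: Peg 0: [1]
Peg 1: [3]
Peg 2: [2]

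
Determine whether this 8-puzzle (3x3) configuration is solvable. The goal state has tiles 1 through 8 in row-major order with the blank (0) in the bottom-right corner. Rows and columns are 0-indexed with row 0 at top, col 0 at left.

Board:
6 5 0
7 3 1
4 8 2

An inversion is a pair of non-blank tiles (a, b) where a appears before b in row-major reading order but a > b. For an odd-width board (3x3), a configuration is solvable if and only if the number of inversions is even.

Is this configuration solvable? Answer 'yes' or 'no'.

Answer: no

Derivation:
Inversions (pairs i<j in row-major order where tile[i] > tile[j] > 0): 17
17 is odd, so the puzzle is not solvable.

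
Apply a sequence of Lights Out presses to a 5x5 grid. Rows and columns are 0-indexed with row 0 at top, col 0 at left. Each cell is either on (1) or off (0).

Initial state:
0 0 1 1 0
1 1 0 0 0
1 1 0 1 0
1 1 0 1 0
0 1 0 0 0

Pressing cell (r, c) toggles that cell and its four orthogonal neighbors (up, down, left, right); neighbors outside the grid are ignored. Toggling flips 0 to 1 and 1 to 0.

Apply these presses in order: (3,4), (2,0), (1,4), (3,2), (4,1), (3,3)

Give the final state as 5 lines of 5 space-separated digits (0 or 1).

After press 1 at (3,4):
0 0 1 1 0
1 1 0 0 0
1 1 0 1 1
1 1 0 0 1
0 1 0 0 1

After press 2 at (2,0):
0 0 1 1 0
0 1 0 0 0
0 0 0 1 1
0 1 0 0 1
0 1 0 0 1

After press 3 at (1,4):
0 0 1 1 1
0 1 0 1 1
0 0 0 1 0
0 1 0 0 1
0 1 0 0 1

After press 4 at (3,2):
0 0 1 1 1
0 1 0 1 1
0 0 1 1 0
0 0 1 1 1
0 1 1 0 1

After press 5 at (4,1):
0 0 1 1 1
0 1 0 1 1
0 0 1 1 0
0 1 1 1 1
1 0 0 0 1

After press 6 at (3,3):
0 0 1 1 1
0 1 0 1 1
0 0 1 0 0
0 1 0 0 0
1 0 0 1 1

Answer: 0 0 1 1 1
0 1 0 1 1
0 0 1 0 0
0 1 0 0 0
1 0 0 1 1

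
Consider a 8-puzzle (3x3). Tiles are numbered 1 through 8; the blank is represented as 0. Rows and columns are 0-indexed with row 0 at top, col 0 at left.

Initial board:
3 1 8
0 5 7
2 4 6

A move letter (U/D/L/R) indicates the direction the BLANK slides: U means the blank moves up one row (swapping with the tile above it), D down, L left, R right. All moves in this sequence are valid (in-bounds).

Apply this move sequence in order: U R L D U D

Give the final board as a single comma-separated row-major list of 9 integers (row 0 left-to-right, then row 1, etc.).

Answer: 3, 1, 8, 0, 5, 7, 2, 4, 6

Derivation:
After move 1 (U):
0 1 8
3 5 7
2 4 6

After move 2 (R):
1 0 8
3 5 7
2 4 6

After move 3 (L):
0 1 8
3 5 7
2 4 6

After move 4 (D):
3 1 8
0 5 7
2 4 6

After move 5 (U):
0 1 8
3 5 7
2 4 6

After move 6 (D):
3 1 8
0 5 7
2 4 6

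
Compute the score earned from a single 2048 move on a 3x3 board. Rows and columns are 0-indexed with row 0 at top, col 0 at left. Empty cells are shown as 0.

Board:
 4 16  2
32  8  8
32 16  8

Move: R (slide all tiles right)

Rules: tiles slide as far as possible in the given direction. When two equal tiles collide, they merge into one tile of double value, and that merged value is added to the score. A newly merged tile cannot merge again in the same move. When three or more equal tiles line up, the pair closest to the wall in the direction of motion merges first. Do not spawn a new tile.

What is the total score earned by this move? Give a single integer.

Answer: 16

Derivation:
Slide right:
row 0: [4, 16, 2] -> [4, 16, 2]  score +0 (running 0)
row 1: [32, 8, 8] -> [0, 32, 16]  score +16 (running 16)
row 2: [32, 16, 8] -> [32, 16, 8]  score +0 (running 16)
Board after move:
 4 16  2
 0 32 16
32 16  8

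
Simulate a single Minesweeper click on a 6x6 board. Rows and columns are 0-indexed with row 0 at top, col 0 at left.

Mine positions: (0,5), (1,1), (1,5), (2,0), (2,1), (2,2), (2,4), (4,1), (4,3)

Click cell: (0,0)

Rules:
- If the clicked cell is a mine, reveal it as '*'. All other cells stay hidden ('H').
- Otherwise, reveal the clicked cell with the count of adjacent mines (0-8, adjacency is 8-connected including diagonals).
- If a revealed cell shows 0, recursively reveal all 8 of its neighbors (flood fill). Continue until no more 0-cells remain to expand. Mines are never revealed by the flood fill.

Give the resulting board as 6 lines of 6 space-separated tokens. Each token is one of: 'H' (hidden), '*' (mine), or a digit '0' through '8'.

1 H H H H H
H H H H H H
H H H H H H
H H H H H H
H H H H H H
H H H H H H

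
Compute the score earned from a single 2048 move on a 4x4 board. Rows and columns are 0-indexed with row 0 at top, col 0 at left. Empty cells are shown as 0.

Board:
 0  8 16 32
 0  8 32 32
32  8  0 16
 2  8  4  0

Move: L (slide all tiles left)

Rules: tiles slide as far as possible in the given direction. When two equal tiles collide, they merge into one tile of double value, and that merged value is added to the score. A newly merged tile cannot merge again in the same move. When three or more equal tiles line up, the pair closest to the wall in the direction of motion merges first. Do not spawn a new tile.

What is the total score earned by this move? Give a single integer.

Slide left:
row 0: [0, 8, 16, 32] -> [8, 16, 32, 0]  score +0 (running 0)
row 1: [0, 8, 32, 32] -> [8, 64, 0, 0]  score +64 (running 64)
row 2: [32, 8, 0, 16] -> [32, 8, 16, 0]  score +0 (running 64)
row 3: [2, 8, 4, 0] -> [2, 8, 4, 0]  score +0 (running 64)
Board after move:
 8 16 32  0
 8 64  0  0
32  8 16  0
 2  8  4  0

Answer: 64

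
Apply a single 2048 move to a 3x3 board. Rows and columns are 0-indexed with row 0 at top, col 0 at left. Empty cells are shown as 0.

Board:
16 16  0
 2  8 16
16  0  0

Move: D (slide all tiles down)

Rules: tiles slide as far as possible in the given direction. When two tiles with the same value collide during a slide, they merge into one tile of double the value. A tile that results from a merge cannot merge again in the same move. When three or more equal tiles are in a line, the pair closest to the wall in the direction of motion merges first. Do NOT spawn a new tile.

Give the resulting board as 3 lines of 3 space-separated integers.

Answer: 16  0  0
 2 16  0
16  8 16

Derivation:
Slide down:
col 0: [16, 2, 16] -> [16, 2, 16]
col 1: [16, 8, 0] -> [0, 16, 8]
col 2: [0, 16, 0] -> [0, 0, 16]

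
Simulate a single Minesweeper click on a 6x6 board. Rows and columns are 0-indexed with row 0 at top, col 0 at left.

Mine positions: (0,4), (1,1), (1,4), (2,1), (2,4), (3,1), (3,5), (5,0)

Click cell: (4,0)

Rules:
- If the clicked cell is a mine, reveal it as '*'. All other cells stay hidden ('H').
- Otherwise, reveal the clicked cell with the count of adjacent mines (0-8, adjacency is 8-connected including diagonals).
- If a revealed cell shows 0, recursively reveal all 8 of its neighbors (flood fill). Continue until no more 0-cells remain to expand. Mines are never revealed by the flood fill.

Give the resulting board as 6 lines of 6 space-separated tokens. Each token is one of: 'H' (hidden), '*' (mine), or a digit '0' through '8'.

H H H H H H
H H H H H H
H H H H H H
H H H H H H
2 H H H H H
H H H H H H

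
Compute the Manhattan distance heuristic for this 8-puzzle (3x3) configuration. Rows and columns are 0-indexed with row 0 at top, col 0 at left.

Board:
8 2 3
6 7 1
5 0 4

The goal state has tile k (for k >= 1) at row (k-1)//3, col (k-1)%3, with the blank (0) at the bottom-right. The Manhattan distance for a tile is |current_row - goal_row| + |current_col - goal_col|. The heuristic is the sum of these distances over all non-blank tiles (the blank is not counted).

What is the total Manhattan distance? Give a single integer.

Answer: 15

Derivation:
Tile 8: (0,0)->(2,1) = 3
Tile 2: (0,1)->(0,1) = 0
Tile 3: (0,2)->(0,2) = 0
Tile 6: (1,0)->(1,2) = 2
Tile 7: (1,1)->(2,0) = 2
Tile 1: (1,2)->(0,0) = 3
Tile 5: (2,0)->(1,1) = 2
Tile 4: (2,2)->(1,0) = 3
Sum: 3 + 0 + 0 + 2 + 2 + 3 + 2 + 3 = 15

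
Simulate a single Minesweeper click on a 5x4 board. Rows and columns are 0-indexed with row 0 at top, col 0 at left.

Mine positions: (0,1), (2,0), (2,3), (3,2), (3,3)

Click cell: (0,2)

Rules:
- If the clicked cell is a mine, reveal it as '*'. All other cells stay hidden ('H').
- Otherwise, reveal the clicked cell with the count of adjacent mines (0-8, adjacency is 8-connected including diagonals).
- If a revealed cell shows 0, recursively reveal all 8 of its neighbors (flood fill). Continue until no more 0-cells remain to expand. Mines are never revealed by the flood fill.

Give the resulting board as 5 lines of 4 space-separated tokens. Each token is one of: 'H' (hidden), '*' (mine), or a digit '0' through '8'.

H H 1 H
H H H H
H H H H
H H H H
H H H H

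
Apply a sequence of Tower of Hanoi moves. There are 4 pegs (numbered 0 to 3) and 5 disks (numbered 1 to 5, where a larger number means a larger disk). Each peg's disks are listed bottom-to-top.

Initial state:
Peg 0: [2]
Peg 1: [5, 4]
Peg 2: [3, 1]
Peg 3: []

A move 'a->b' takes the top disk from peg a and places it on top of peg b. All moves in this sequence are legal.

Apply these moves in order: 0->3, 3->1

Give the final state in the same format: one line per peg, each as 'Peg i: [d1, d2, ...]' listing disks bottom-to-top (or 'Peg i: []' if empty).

Answer: Peg 0: []
Peg 1: [5, 4, 2]
Peg 2: [3, 1]
Peg 3: []

Derivation:
After move 1 (0->3):
Peg 0: []
Peg 1: [5, 4]
Peg 2: [3, 1]
Peg 3: [2]

After move 2 (3->1):
Peg 0: []
Peg 1: [5, 4, 2]
Peg 2: [3, 1]
Peg 3: []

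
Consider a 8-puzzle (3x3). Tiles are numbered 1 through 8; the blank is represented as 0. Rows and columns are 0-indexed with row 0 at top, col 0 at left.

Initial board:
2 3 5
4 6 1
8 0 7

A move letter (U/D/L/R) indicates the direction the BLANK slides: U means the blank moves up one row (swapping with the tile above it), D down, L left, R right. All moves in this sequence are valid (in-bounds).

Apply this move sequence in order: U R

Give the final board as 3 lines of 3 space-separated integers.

After move 1 (U):
2 3 5
4 0 1
8 6 7

After move 2 (R):
2 3 5
4 1 0
8 6 7

Answer: 2 3 5
4 1 0
8 6 7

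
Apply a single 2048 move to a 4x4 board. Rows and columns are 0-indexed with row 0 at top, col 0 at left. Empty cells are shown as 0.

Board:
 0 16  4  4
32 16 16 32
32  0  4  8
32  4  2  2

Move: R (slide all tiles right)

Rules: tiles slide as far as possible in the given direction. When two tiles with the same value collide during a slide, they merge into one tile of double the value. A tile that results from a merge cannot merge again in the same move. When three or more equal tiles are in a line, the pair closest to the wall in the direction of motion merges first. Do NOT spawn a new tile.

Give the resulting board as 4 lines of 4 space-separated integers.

Answer:  0  0 16  8
 0 32 32 32
 0 32  4  8
 0 32  4  4

Derivation:
Slide right:
row 0: [0, 16, 4, 4] -> [0, 0, 16, 8]
row 1: [32, 16, 16, 32] -> [0, 32, 32, 32]
row 2: [32, 0, 4, 8] -> [0, 32, 4, 8]
row 3: [32, 4, 2, 2] -> [0, 32, 4, 4]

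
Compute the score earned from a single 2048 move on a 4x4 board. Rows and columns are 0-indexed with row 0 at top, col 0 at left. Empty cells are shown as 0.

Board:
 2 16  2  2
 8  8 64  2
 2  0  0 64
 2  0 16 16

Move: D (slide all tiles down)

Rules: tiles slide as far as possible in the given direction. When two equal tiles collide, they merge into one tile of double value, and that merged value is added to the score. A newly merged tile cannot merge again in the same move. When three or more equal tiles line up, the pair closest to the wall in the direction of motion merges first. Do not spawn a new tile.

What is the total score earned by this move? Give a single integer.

Slide down:
col 0: [2, 8, 2, 2] -> [0, 2, 8, 4]  score +4 (running 4)
col 1: [16, 8, 0, 0] -> [0, 0, 16, 8]  score +0 (running 4)
col 2: [2, 64, 0, 16] -> [0, 2, 64, 16]  score +0 (running 4)
col 3: [2, 2, 64, 16] -> [0, 4, 64, 16]  score +4 (running 8)
Board after move:
 0  0  0  0
 2  0  2  4
 8 16 64 64
 4  8 16 16

Answer: 8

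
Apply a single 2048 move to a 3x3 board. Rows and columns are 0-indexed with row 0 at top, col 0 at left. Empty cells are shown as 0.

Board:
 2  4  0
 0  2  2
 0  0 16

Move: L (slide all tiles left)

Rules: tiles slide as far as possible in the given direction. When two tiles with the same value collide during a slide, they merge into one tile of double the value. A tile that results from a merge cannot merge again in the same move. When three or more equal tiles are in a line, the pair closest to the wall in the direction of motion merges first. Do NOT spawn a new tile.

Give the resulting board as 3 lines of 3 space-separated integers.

Slide left:
row 0: [2, 4, 0] -> [2, 4, 0]
row 1: [0, 2, 2] -> [4, 0, 0]
row 2: [0, 0, 16] -> [16, 0, 0]

Answer:  2  4  0
 4  0  0
16  0  0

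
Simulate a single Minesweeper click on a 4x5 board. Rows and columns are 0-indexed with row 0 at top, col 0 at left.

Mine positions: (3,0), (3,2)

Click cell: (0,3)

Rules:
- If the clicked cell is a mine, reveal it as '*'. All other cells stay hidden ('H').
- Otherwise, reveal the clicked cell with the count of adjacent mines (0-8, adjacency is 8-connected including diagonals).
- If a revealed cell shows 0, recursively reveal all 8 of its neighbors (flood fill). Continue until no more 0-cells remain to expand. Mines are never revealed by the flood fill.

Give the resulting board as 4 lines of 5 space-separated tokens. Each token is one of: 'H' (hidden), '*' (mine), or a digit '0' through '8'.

0 0 0 0 0
0 0 0 0 0
1 2 1 1 0
H H H 1 0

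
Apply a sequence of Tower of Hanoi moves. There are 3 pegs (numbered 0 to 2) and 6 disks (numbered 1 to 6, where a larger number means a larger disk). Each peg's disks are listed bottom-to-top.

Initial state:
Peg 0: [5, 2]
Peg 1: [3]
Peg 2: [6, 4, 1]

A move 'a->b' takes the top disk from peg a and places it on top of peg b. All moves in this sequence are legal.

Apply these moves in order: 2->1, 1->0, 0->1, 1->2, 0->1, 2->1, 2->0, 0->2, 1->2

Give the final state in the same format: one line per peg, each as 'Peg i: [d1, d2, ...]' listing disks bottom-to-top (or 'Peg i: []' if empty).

After move 1 (2->1):
Peg 0: [5, 2]
Peg 1: [3, 1]
Peg 2: [6, 4]

After move 2 (1->0):
Peg 0: [5, 2, 1]
Peg 1: [3]
Peg 2: [6, 4]

After move 3 (0->1):
Peg 0: [5, 2]
Peg 1: [3, 1]
Peg 2: [6, 4]

After move 4 (1->2):
Peg 0: [5, 2]
Peg 1: [3]
Peg 2: [6, 4, 1]

After move 5 (0->1):
Peg 0: [5]
Peg 1: [3, 2]
Peg 2: [6, 4, 1]

After move 6 (2->1):
Peg 0: [5]
Peg 1: [3, 2, 1]
Peg 2: [6, 4]

After move 7 (2->0):
Peg 0: [5, 4]
Peg 1: [3, 2, 1]
Peg 2: [6]

After move 8 (0->2):
Peg 0: [5]
Peg 1: [3, 2, 1]
Peg 2: [6, 4]

After move 9 (1->2):
Peg 0: [5]
Peg 1: [3, 2]
Peg 2: [6, 4, 1]

Answer: Peg 0: [5]
Peg 1: [3, 2]
Peg 2: [6, 4, 1]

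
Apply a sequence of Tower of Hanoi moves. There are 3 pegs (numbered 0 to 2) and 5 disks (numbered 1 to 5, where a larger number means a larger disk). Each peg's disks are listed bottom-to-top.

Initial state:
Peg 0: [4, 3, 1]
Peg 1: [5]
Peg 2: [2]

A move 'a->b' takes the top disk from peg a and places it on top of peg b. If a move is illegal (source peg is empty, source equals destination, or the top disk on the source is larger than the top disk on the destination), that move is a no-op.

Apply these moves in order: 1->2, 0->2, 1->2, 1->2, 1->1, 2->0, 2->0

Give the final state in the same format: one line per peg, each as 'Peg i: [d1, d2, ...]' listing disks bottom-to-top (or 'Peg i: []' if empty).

After move 1 (1->2):
Peg 0: [4, 3, 1]
Peg 1: [5]
Peg 2: [2]

After move 2 (0->2):
Peg 0: [4, 3]
Peg 1: [5]
Peg 2: [2, 1]

After move 3 (1->2):
Peg 0: [4, 3]
Peg 1: [5]
Peg 2: [2, 1]

After move 4 (1->2):
Peg 0: [4, 3]
Peg 1: [5]
Peg 2: [2, 1]

After move 5 (1->1):
Peg 0: [4, 3]
Peg 1: [5]
Peg 2: [2, 1]

After move 6 (2->0):
Peg 0: [4, 3, 1]
Peg 1: [5]
Peg 2: [2]

After move 7 (2->0):
Peg 0: [4, 3, 1]
Peg 1: [5]
Peg 2: [2]

Answer: Peg 0: [4, 3, 1]
Peg 1: [5]
Peg 2: [2]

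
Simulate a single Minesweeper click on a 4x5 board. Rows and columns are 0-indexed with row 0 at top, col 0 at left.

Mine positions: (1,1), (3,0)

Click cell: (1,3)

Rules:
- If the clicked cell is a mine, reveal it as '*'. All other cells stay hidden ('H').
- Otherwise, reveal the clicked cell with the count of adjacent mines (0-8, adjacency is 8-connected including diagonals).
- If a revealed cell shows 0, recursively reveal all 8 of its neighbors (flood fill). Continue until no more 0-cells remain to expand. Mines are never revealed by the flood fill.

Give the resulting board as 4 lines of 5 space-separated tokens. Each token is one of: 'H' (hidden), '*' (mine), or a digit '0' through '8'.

H H 1 0 0
H H 1 0 0
H 2 1 0 0
H 1 0 0 0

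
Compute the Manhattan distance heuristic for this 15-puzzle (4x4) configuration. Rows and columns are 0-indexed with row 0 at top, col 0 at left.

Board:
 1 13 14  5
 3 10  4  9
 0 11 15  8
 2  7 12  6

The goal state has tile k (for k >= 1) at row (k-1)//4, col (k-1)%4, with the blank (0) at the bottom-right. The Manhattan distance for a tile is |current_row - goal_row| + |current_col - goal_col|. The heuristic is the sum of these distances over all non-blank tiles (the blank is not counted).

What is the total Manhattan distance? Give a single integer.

Tile 1: (0,0)->(0,0) = 0
Tile 13: (0,1)->(3,0) = 4
Tile 14: (0,2)->(3,1) = 4
Tile 5: (0,3)->(1,0) = 4
Tile 3: (1,0)->(0,2) = 3
Tile 10: (1,1)->(2,1) = 1
Tile 4: (1,2)->(0,3) = 2
Tile 9: (1,3)->(2,0) = 4
Tile 11: (2,1)->(2,2) = 1
Tile 15: (2,2)->(3,2) = 1
Tile 8: (2,3)->(1,3) = 1
Tile 2: (3,0)->(0,1) = 4
Tile 7: (3,1)->(1,2) = 3
Tile 12: (3,2)->(2,3) = 2
Tile 6: (3,3)->(1,1) = 4
Sum: 0 + 4 + 4 + 4 + 3 + 1 + 2 + 4 + 1 + 1 + 1 + 4 + 3 + 2 + 4 = 38

Answer: 38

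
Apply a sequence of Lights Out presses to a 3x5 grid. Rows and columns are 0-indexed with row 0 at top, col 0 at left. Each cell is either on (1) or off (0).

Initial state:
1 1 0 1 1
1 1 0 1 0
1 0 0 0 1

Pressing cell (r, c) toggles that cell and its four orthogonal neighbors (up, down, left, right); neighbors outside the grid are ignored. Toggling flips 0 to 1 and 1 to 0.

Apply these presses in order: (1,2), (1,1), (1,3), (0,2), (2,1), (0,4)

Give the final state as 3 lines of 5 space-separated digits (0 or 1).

Answer: 1 1 0 0 0
0 0 0 1 0
0 0 0 1 1

Derivation:
After press 1 at (1,2):
1 1 1 1 1
1 0 1 0 0
1 0 1 0 1

After press 2 at (1,1):
1 0 1 1 1
0 1 0 0 0
1 1 1 0 1

After press 3 at (1,3):
1 0 1 0 1
0 1 1 1 1
1 1 1 1 1

After press 4 at (0,2):
1 1 0 1 1
0 1 0 1 1
1 1 1 1 1

After press 5 at (2,1):
1 1 0 1 1
0 0 0 1 1
0 0 0 1 1

After press 6 at (0,4):
1 1 0 0 0
0 0 0 1 0
0 0 0 1 1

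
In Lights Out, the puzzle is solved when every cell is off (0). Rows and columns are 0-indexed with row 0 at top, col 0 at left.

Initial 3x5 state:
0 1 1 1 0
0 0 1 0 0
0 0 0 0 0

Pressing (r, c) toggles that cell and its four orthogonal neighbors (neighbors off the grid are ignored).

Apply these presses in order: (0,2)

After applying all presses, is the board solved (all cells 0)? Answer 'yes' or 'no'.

Answer: yes

Derivation:
After press 1 at (0,2):
0 0 0 0 0
0 0 0 0 0
0 0 0 0 0

Lights still on: 0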